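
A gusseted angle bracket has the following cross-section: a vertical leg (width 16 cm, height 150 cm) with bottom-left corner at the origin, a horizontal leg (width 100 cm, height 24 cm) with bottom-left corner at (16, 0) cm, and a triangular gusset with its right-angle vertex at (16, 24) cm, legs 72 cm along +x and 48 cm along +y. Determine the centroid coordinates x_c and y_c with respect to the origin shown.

x_c = 37.79 cm, y_c = 42.57 cm

vertical leg: A = 16 × 150 = 2400.00, centroid at (8.00, 75.00).
horizontal leg: A = 100 × 24 = 2400.00, centroid at (66.00, 12.00).
gusset: A = ½·72·48 = 1728.00, centroid at (40.00, 40.00).
ΣA = 6528.00 cm², ΣAx_c = 246720.00 cm³, ΣAy_c = 277920.00 cm³.
x_c = 246720.00/6528.00 = 37.79 cm; y_c = 277920.00/6528.00 = 42.57 cm.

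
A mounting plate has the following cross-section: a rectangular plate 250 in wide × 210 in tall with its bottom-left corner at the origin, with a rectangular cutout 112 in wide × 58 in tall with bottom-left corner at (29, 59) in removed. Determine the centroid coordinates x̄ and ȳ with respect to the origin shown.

Part | A | x̄ᵢ | ȳᵢ | A·x̄ᵢ | A·ȳᵢ
plate | 52500.00 | 125.00 | 105.00 | 6562500.00 | 5512500.00
hole | -6496.00 | 85.00 | 88.00 | -552160.00 | -571648.00
Σ | 46004.00 |  |  | 6010340.00 | 4940852.00
x̄ = 6010340.00 / 46004.00 = 130.65 in
ȳ = 4940852.00 / 46004.00 = 107.40 in

x̄ = 130.65 in, ȳ = 107.40 in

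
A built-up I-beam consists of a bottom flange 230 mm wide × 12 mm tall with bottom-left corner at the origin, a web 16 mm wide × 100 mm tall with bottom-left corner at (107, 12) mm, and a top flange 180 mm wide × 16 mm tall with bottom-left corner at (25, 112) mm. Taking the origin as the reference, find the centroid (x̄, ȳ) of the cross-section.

bottom flange: A = 230 × 12 = 2760.00, centroid at (115.00, 6.00).
web: A = 16 × 100 = 1600.00, centroid at (115.00, 62.00).
top flange: A = 180 × 16 = 2880.00, centroid at (115.00, 120.00).
ΣA = 7240.00 mm²
ΣAx̄ = (2760.00)(115.00) + (1600.00)(115.00) + (2880.00)(115.00) = 832600.00 mm³
ΣAȳ = (2760.00)(6.00) + (1600.00)(62.00) + (2880.00)(120.00) = 461360.00 mm³
x̄ = 832600.00 / 7240.00 = 115.00 mm
ȳ = 461360.00 / 7240.00 = 63.72 mm

x̄ = 115.00 mm, ȳ = 63.72 mm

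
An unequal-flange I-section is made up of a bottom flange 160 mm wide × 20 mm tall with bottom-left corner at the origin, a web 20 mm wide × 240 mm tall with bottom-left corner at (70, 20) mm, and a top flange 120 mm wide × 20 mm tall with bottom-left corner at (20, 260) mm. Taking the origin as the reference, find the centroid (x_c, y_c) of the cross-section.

x_c = 80.00 mm, y_c = 130.00 mm

bottom flange: A = 160 × 20 = 3200.00, centroid at (80.00, 10.00).
web: A = 20 × 240 = 4800.00, centroid at (80.00, 140.00).
top flange: A = 120 × 20 = 2400.00, centroid at (80.00, 270.00).
ΣA = 10400.00 mm², ΣAx_c = 832000.00 mm³, ΣAy_c = 1352000.00 mm³.
x_c = 832000.00/10400.00 = 80.00 mm; y_c = 1352000.00/10400.00 = 130.00 mm.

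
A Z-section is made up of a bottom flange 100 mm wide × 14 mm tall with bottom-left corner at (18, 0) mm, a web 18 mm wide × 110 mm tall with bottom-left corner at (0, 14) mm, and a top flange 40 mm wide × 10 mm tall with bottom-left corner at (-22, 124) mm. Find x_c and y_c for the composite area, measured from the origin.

x_c = 29.69 mm, y_c = 52.39 mm

bottom flange: A = 100 × 14 = 1400.00, centroid at (68.00, 7.00).
web: A = 18 × 110 = 1980.00, centroid at (9.00, 69.00).
top flange: A = 40 × 10 = 400.00, centroid at (-2.00, 129.00).
ΣA = 3780.00 mm²
ΣAx_c = (1400.00)(68.00) + (1980.00)(9.00) + (400.00)(-2.00) = 112220.00 mm³
ΣAy_c = (1400.00)(7.00) + (1980.00)(69.00) + (400.00)(129.00) = 198020.00 mm³
x_c = 112220.00 / 3780.00 = 29.69 mm
y_c = 198020.00 / 3780.00 = 52.39 mm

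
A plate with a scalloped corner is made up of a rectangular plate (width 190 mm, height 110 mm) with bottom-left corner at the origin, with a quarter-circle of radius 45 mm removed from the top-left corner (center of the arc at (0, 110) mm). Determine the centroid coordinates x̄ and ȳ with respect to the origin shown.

x̄ = 101.25 mm, ȳ = 52.04 mm

plate: A = 190 × 110 = 20900.00, centroid at (95.00, 55.00).
removed quarter-circle: A = −¼π·45² = -1590.43, centroid at (19.10, 90.90).
ΣA = 19309.57 mm², ΣAx̄ = 1955125.00 mm³, ΣAȳ = 1004927.56 mm³.
x̄ = 1955125.00/19309.57 = 101.25 mm; ȳ = 1004927.56/19309.57 = 52.04 mm.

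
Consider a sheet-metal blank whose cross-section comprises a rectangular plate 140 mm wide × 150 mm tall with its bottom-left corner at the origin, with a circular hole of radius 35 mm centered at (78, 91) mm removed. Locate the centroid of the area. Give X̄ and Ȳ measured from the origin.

X̄ = 68.20 mm, Ȳ = 71.41 mm

Part | A | x̄ᵢ | ȳᵢ | A·x̄ᵢ | A·ȳᵢ
plate | 21000.00 | 70.00 | 75.00 | 1470000.00 | 1575000.00
hole | -3848.45 | 78.00 | 91.00 | -300179.18 | -350209.04
Σ | 17151.55 |  |  | 1169820.82 | 1224790.96
X̄ = 1169820.82 / 17151.55 = 68.20 mm
Ȳ = 1224790.96 / 17151.55 = 71.41 mm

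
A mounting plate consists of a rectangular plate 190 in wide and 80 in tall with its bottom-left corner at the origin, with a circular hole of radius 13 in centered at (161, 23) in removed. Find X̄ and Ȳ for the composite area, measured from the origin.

X̄ = 92.61 in, Ȳ = 40.62 in

plate: A = 190 × 80 = 15200.00, centroid at (95.00, 40.00).
hole: A = −π·13² = -530.93, centroid at (161.00, 23.00).
ΣA = 14669.07 in²
ΣAX̄ = (15200.00)(95.00) + (-530.93)(161.00) = 1358520.41 in³
ΣAȲ = (15200.00)(40.00) + (-530.93)(23.00) = 595788.63 in³
X̄ = 1358520.41 / 14669.07 = 92.61 in
Ȳ = 595788.63 / 14669.07 = 40.62 in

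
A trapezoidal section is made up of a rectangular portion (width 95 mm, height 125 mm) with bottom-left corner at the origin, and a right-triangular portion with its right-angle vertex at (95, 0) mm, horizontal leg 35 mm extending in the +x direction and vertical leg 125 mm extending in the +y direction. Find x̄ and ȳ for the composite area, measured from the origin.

rectangular portion: A = 95 × 125 = 11875.00, centroid at (47.50, 62.50).
triangular portion: A = ½·35·125 = 2187.50, centroid at (106.67, 41.67).
ΣA = 14062.50 mm², ΣAx̄ = 797395.83 mm³, ΣAȳ = 833333.33 mm³.
x̄ = 797395.83/14062.50 = 56.70 mm; ȳ = 833333.33/14062.50 = 59.26 mm.

x̄ = 56.70 mm, ȳ = 59.26 mm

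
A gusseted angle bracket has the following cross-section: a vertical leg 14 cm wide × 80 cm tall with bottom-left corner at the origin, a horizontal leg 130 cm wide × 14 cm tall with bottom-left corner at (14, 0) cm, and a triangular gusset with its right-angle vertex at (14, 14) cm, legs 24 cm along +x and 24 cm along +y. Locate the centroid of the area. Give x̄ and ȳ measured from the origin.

Part | A | x̄ᵢ | ȳᵢ | A·x̄ᵢ | A·ȳᵢ
vertical leg | 1120.00 | 7.00 | 40.00 | 7840.00 | 44800.00
horizontal leg | 1820.00 | 79.00 | 7.00 | 143780.00 | 12740.00
gusset | 288.00 | 22.00 | 22.00 | 6336.00 | 6336.00
Σ | 3228.00 |  |  | 157956.00 | 63876.00
x̄ = 157956.00 / 3228.00 = 48.93 cm
ȳ = 63876.00 / 3228.00 = 19.79 cm

x̄ = 48.93 cm, ȳ = 19.79 cm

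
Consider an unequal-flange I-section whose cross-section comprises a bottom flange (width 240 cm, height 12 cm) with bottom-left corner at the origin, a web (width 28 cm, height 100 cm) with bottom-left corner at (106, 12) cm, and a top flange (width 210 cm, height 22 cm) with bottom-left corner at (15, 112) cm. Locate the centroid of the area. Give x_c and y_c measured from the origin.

x_c = 120.00 cm, y_c = 73.70 cm

bottom flange: A = 240 × 12 = 2880.00, centroid at (120.00, 6.00).
web: A = 28 × 100 = 2800.00, centroid at (120.00, 62.00).
top flange: A = 210 × 22 = 4620.00, centroid at (120.00, 123.00).
ΣA = 10300.00 cm², ΣAx_c = 1236000.00 cm³, ΣAy_c = 759140.00 cm³.
x_c = 1236000.00/10300.00 = 120.00 cm; y_c = 759140.00/10300.00 = 73.70 cm.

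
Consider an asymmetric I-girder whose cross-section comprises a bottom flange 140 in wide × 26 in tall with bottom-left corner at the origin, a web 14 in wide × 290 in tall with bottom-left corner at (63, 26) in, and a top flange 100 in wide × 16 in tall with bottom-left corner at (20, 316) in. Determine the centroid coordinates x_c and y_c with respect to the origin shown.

bottom flange: A = 140 × 26 = 3640.00, centroid at (70.00, 13.00).
web: A = 14 × 290 = 4060.00, centroid at (70.00, 171.00).
top flange: A = 100 × 16 = 1600.00, centroid at (70.00, 324.00).
ΣA = 9300.00 in²
ΣAx_c = (3640.00)(70.00) + (4060.00)(70.00) + (1600.00)(70.00) = 651000.00 in³
ΣAy_c = (3640.00)(13.00) + (4060.00)(171.00) + (1600.00)(324.00) = 1259980.00 in³
x_c = 651000.00 / 9300.00 = 70.00 in
y_c = 1259980.00 / 9300.00 = 135.48 in

x_c = 70.00 in, y_c = 135.48 in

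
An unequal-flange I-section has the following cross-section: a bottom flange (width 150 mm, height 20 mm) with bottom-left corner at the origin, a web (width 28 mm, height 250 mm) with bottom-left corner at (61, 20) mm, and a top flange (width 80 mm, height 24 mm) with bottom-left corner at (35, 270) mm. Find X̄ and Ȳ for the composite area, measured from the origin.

bottom flange: A = 150 × 20 = 3000.00, centroid at (75.00, 10.00).
web: A = 28 × 250 = 7000.00, centroid at (75.00, 145.00).
top flange: A = 80 × 24 = 1920.00, centroid at (75.00, 282.00).
ΣA = 11920.00 mm², ΣAX̄ = 894000.00 mm³, ΣAȲ = 1586440.00 mm³.
X̄ = 894000.00/11920.00 = 75.00 mm; Ȳ = 1586440.00/11920.00 = 133.09 mm.

X̄ = 75.00 mm, Ȳ = 133.09 mm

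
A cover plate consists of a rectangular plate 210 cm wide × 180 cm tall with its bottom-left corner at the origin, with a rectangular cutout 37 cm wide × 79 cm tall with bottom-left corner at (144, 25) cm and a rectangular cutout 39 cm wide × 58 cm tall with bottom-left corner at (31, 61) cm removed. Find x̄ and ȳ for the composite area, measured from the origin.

x̄ = 103.63 cm, ȳ = 92.29 cm

plate: A = 210 × 180 = 37800.00, centroid at (105.00, 90.00).
hole 1: A = −(37 × 79) = -2923.00, centroid at (162.50, 64.50).
hole 2: A = −(39 × 58) = -2262.00, centroid at (50.50, 90.00).
ΣA = 32615.00 cm²
ΣAx̄ = (37800.00)(105.00) + (-2923.00)(162.50) + (-2262.00)(50.50) = 3379781.50 cm³
ΣAȳ = (37800.00)(90.00) + (-2923.00)(64.50) + (-2262.00)(90.00) = 3009886.50 cm³
x̄ = 3379781.50 / 32615.00 = 103.63 cm
ȳ = 3009886.50 / 32615.00 = 92.29 cm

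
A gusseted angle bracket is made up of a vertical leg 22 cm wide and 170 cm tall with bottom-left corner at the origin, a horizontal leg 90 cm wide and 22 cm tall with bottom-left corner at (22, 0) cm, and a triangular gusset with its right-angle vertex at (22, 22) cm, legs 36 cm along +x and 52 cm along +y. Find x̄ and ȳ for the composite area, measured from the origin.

x̄ = 30.89 cm, ȳ = 56.56 cm

vertical leg: A = 22 × 170 = 3740.00, centroid at (11.00, 85.00).
horizontal leg: A = 90 × 22 = 1980.00, centroid at (67.00, 11.00).
gusset: A = ½·36·52 = 936.00, centroid at (34.00, 39.33).
ΣA = 6656.00 cm²
ΣAx̄ = (3740.00)(11.00) + (1980.00)(67.00) + (936.00)(34.00) = 205624.00 cm³
ΣAȳ = (3740.00)(85.00) + (1980.00)(11.00) + (936.00)(39.33) = 376496.00 cm³
x̄ = 205624.00 / 6656.00 = 30.89 cm
ȳ = 376496.00 / 6656.00 = 56.56 cm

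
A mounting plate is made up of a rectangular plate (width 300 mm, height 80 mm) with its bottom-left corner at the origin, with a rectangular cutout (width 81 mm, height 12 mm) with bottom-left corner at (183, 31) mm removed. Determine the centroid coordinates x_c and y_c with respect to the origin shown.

Part | A | x̄ᵢ | ȳᵢ | A·x̄ᵢ | A·ȳᵢ
plate | 24000.00 | 150.00 | 40.00 | 3600000.00 | 960000.00
hole | -972.00 | 223.50 | 37.00 | -217242.00 | -35964.00
Σ | 23028.00 |  |  | 3382758.00 | 924036.00
x_c = 3382758.00 / 23028.00 = 146.90 mm
y_c = 924036.00 / 23028.00 = 40.13 mm

x_c = 146.90 mm, y_c = 40.13 mm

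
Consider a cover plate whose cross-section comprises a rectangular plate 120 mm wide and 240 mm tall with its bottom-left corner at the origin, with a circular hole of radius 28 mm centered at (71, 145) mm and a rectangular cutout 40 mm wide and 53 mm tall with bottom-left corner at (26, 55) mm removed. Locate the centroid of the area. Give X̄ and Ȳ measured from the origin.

X̄ = 60.11 mm, Ȳ = 120.83 mm

plate: A = 120 × 240 = 28800.00, centroid at (60.00, 120.00).
hole 1: A = −π·28² = -2463.01, centroid at (71.00, 145.00).
hole 2: A = −(40 × 53) = -2120.00, centroid at (46.00, 81.50).
ΣA = 24216.99 mm², ΣAX̄ = 1455606.39 mm³, ΣAȲ = 2926083.75 mm³.
X̄ = 1455606.39/24216.99 = 60.11 mm; Ȳ = 2926083.75/24216.99 = 120.83 mm.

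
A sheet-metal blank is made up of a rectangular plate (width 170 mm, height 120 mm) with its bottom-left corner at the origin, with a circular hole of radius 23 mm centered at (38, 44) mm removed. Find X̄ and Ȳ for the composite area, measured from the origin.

plate: A = 170 × 120 = 20400.00, centroid at (85.00, 60.00).
hole: A = −π·23² = -1661.90, centroid at (38.00, 44.00).
ΣA = 18738.10 mm², ΣAX̄ = 1670847.70 mm³, ΣAȲ = 1150876.29 mm³.
X̄ = 1670847.70/18738.10 = 89.17 mm; Ȳ = 1150876.29/18738.10 = 61.42 mm.

X̄ = 89.17 mm, Ȳ = 61.42 mm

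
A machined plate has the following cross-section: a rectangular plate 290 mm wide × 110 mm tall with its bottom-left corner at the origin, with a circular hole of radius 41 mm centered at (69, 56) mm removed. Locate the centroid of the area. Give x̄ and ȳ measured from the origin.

Part | A | x̄ᵢ | ȳᵢ | A·x̄ᵢ | A·ȳᵢ
plate | 31900.00 | 145.00 | 55.00 | 4625500.00 | 1754500.00
hole | -5281.02 | 69.00 | 56.00 | -364390.19 | -295736.97
Σ | 26618.98 |  |  | 4261109.81 | 1458763.03
x̄ = 4261109.81 / 26618.98 = 160.08 mm
ȳ = 1458763.03 / 26618.98 = 54.80 mm

x̄ = 160.08 mm, ȳ = 54.80 mm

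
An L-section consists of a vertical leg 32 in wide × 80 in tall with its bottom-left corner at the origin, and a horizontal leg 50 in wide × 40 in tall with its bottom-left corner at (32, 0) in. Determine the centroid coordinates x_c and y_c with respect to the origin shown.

vertical leg: A = 32 × 80 = 2560.00, centroid at (16.00, 40.00).
horizontal leg: A = 50 × 40 = 2000.00, centroid at (57.00, 20.00).
ΣA = 4560.00 in²
ΣAx_c = (2560.00)(16.00) + (2000.00)(57.00) = 154960.00 in³
ΣAy_c = (2560.00)(40.00) + (2000.00)(20.00) = 142400.00 in³
x_c = 154960.00 / 4560.00 = 33.98 in
y_c = 142400.00 / 4560.00 = 31.23 in

x_c = 33.98 in, y_c = 31.23 in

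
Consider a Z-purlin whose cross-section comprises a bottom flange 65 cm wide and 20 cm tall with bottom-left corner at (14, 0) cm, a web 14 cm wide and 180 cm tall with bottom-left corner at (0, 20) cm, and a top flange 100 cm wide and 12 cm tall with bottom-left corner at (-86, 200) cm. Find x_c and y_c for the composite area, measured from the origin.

bottom flange: A = 65 × 20 = 1300.00, centroid at (46.50, 10.00).
web: A = 14 × 180 = 2520.00, centroid at (7.00, 110.00).
top flange: A = 100 × 12 = 1200.00, centroid at (-36.00, 206.00).
ΣA = 5020.00 cm², ΣAx_c = 34890.00 cm³, ΣAy_c = 537400.00 cm³.
x_c = 34890.00/5020.00 = 6.95 cm; y_c = 537400.00/5020.00 = 107.05 cm.

x_c = 6.95 cm, y_c = 107.05 cm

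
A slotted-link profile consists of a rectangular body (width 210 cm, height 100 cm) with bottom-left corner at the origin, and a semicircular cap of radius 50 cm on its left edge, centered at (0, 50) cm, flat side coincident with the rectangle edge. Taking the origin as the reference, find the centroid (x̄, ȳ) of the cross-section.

x̄ = 85.12 cm, ȳ = 50.00 cm

Part | A | x̄ᵢ | ȳᵢ | A·x̄ᵢ | A·ȳᵢ
rectangular body | 21000.00 | 105.00 | 50.00 | 2205000.00 | 1050000.00
semicircular end | 3926.99 | -21.22 | 50.00 | -83333.33 | 196349.54
Σ | 24926.99 |  |  | 2121666.67 | 1246349.54
x̄ = 2121666.67 / 24926.99 = 85.12 cm
ȳ = 1246349.54 / 24926.99 = 50.00 cm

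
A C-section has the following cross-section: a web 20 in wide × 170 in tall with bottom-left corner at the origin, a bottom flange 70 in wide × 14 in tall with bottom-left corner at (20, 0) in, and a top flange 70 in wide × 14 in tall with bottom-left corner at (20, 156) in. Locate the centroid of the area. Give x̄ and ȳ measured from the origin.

web: A = 20 × 170 = 3400.00, centroid at (10.00, 85.00).
bottom flange: A = 70 × 14 = 980.00, centroid at (55.00, 7.00).
top flange: A = 70 × 14 = 980.00, centroid at (55.00, 163.00).
ΣA = 5360.00 in², ΣAx̄ = 141800.00 in³, ΣAȳ = 455600.00 in³.
x̄ = 141800.00/5360.00 = 26.46 in; ȳ = 455600.00/5360.00 = 85.00 in.

x̄ = 26.46 in, ȳ = 85.00 in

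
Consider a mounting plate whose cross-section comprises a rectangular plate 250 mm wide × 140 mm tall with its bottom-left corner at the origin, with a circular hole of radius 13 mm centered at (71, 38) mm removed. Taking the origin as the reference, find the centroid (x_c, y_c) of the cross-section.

x_c = 125.83 mm, y_c = 70.49 mm

plate: A = 250 × 140 = 35000.00, centroid at (125.00, 70.00).
hole: A = −π·13² = -530.93, centroid at (71.00, 38.00).
ΣA = 34469.07 mm², ΣAx_c = 4337304.03 mm³, ΣAy_c = 2429824.69 mm³.
x_c = 4337304.03/34469.07 = 125.83 mm; y_c = 2429824.69/34469.07 = 70.49 mm.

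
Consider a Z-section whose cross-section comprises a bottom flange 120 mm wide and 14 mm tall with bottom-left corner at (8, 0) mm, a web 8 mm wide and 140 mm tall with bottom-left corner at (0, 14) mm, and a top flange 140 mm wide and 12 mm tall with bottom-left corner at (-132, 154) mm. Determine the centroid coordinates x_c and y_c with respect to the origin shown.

Part | A | x̄ᵢ | ȳᵢ | A·x̄ᵢ | A·ȳᵢ
bottom flange | 1680.00 | 68.00 | 7.00 | 114240.00 | 11760.00
web | 1120.00 | 4.00 | 84.00 | 4480.00 | 94080.00
top flange | 1680.00 | -62.00 | 160.00 | -104160.00 | 268800.00
Σ | 4480.00 |  |  | 14560.00 | 374640.00
x_c = 14560.00 / 4480.00 = 3.25 mm
y_c = 374640.00 / 4480.00 = 83.62 mm

x_c = 3.25 mm, y_c = 83.62 mm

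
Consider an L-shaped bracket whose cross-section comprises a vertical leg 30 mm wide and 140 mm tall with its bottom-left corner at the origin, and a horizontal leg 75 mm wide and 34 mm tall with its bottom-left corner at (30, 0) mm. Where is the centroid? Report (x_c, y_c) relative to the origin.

x_c = 34.83 mm, y_c = 49.98 mm

vertical leg: A = 30 × 140 = 4200.00, centroid at (15.00, 70.00).
horizontal leg: A = 75 × 34 = 2550.00, centroid at (67.50, 17.00).
ΣA = 6750.00 mm²
ΣAx_c = (4200.00)(15.00) + (2550.00)(67.50) = 235125.00 mm³
ΣAy_c = (4200.00)(70.00) + (2550.00)(17.00) = 337350.00 mm³
x_c = 235125.00 / 6750.00 = 34.83 mm
y_c = 337350.00 / 6750.00 = 49.98 mm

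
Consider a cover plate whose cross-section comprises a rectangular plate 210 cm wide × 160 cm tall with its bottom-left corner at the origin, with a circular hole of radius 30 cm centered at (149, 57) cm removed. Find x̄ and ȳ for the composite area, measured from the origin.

x̄ = 100.96 cm, ȳ = 82.11 cm

plate: A = 210 × 160 = 33600.00, centroid at (105.00, 80.00).
hole: A = −π·30² = -2827.43, centroid at (149.00, 57.00).
ΣA = 30772.57 cm²
ΣAx̄ = (33600.00)(105.00) + (-2827.43)(149.00) = 3106712.43 cm³
ΣAȳ = (33600.00)(80.00) + (-2827.43)(57.00) = 2526836.30 cm³
x̄ = 3106712.43 / 30772.57 = 100.96 cm
ȳ = 2526836.30 / 30772.57 = 82.11 cm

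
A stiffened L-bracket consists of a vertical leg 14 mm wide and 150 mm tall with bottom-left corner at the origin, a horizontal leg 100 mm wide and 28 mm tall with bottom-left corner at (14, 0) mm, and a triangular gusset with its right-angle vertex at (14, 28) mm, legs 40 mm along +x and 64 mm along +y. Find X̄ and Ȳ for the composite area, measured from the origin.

Part | A | x̄ᵢ | ȳᵢ | A·x̄ᵢ | A·ȳᵢ
vertical leg | 2100.00 | 7.00 | 75.00 | 14700.00 | 157500.00
horizontal leg | 2800.00 | 64.00 | 14.00 | 179200.00 | 39200.00
gusset | 1280.00 | 27.33 | 49.33 | 34986.67 | 63146.67
Σ | 6180.00 |  |  | 228886.67 | 259846.67
X̄ = 228886.67 / 6180.00 = 37.04 mm
Ȳ = 259846.67 / 6180.00 = 42.05 mm

X̄ = 37.04 mm, Ȳ = 42.05 mm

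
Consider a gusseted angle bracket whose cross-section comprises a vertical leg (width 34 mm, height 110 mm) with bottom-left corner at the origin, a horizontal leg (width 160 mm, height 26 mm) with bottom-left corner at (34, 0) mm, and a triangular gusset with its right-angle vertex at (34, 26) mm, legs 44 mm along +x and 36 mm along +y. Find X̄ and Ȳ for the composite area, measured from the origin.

X̄ = 66.31 mm, Ȳ = 33.35 mm

vertical leg: A = 34 × 110 = 3740.00, centroid at (17.00, 55.00).
horizontal leg: A = 160 × 26 = 4160.00, centroid at (114.00, 13.00).
gusset: A = ½·44·36 = 792.00, centroid at (48.67, 38.00).
ΣA = 8692.00 mm², ΣAX̄ = 576364.00 mm³, ΣAȲ = 289876.00 mm³.
X̄ = 576364.00/8692.00 = 66.31 mm; Ȳ = 289876.00/8692.00 = 33.35 mm.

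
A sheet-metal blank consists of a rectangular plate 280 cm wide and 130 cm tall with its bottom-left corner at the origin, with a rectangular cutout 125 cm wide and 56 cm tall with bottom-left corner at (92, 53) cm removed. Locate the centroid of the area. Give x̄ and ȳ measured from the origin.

plate: A = 280 × 130 = 36400.00, centroid at (140.00, 65.00).
hole: A = −(125 × 56) = -7000.00, centroid at (154.50, 81.00).
ΣA = 29400.00 cm², ΣAx̄ = 4014500.00 cm³, ΣAȳ = 1799000.00 cm³.
x̄ = 4014500.00/29400.00 = 136.55 cm; ȳ = 1799000.00/29400.00 = 61.19 cm.

x̄ = 136.55 cm, ȳ = 61.19 cm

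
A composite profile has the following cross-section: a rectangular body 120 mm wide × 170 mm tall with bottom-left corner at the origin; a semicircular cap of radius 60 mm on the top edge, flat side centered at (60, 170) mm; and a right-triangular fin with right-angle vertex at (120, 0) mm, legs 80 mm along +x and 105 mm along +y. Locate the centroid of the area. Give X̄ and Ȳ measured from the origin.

X̄ = 72.03 mm, Ȳ = 98.71 mm

Part | A | x̄ᵢ | ȳᵢ | A·x̄ᵢ | A·ȳᵢ
rectangular body | 20400.00 | 60.00 | 85.00 | 1224000.00 | 1734000.00
semicircular top | 5654.87 | 60.00 | 195.46 | 339292.01 | 1105327.35
triangular fin | 4200.00 | 146.67 | 35.00 | 616000.00 | 147000.00
Σ | 30254.87 |  |  | 2179292.01 | 2986327.35
X̄ = 2179292.01 / 30254.87 = 72.03 mm
Ȳ = 2986327.35 / 30254.87 = 98.71 mm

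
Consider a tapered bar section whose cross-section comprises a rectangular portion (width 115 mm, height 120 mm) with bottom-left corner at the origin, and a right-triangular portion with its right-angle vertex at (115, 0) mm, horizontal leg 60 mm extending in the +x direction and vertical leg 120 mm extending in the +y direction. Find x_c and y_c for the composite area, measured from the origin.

x_c = 73.53 mm, y_c = 55.86 mm

rectangular portion: A = 115 × 120 = 13800.00, centroid at (57.50, 60.00).
triangular portion: A = ½·60·120 = 3600.00, centroid at (135.00, 40.00).
ΣA = 17400.00 mm²
ΣAx_c = (13800.00)(57.50) + (3600.00)(135.00) = 1279500.00 mm³
ΣAy_c = (13800.00)(60.00) + (3600.00)(40.00) = 972000.00 mm³
x_c = 1279500.00 / 17400.00 = 73.53 mm
y_c = 972000.00 / 17400.00 = 55.86 mm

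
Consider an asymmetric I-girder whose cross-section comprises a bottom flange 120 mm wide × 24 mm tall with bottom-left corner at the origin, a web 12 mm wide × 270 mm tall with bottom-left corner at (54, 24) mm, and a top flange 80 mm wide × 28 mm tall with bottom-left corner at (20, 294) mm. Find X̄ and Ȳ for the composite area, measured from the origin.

Part | A | x̄ᵢ | ȳᵢ | A·x̄ᵢ | A·ȳᵢ
bottom flange | 2880.00 | 60.00 | 12.00 | 172800.00 | 34560.00
web | 3240.00 | 60.00 | 159.00 | 194400.00 | 515160.00
top flange | 2240.00 | 60.00 | 308.00 | 134400.00 | 689920.00
Σ | 8360.00 |  |  | 501600.00 | 1239640.00
X̄ = 501600.00 / 8360.00 = 60.00 mm
Ȳ = 1239640.00 / 8360.00 = 148.28 mm

X̄ = 60.00 mm, Ȳ = 148.28 mm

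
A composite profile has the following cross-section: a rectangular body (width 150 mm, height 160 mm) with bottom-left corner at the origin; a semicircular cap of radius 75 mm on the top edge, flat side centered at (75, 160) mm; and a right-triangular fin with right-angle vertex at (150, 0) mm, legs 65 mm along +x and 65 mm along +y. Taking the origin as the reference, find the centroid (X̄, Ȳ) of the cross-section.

X̄ = 80.84 mm, Ȳ = 104.75 mm

rectangular body: A = 150 × 160 = 24000.00, centroid at (75.00, 80.00).
semicircular top: A = ½π·75² = 8835.73, centroid at (75.00, 191.83).
triangular fin: A = ½·65·65 = 2112.50, centroid at (171.67, 21.67).
ΣA = 34948.23 mm²
ΣAX̄ = (24000.00)(75.00) + (8835.73)(75.00) + (2112.50)(171.67) = 2825325.53 mm³
ΣAȲ = (24000.00)(80.00) + (8835.73)(191.83) + (2112.50)(21.67) = 3660737.53 mm³
X̄ = 2825325.53 / 34948.23 = 80.84 mm
Ȳ = 3660737.53 / 34948.23 = 104.75 mm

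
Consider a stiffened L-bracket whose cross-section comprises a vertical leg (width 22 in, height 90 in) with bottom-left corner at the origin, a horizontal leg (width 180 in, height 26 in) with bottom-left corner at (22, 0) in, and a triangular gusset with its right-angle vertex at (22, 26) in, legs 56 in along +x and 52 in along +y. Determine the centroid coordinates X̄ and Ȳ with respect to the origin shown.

X̄ = 74.56 in, Ȳ = 26.25 in

vertical leg: A = 22 × 90 = 1980.00, centroid at (11.00, 45.00).
horizontal leg: A = 180 × 26 = 4680.00, centroid at (112.00, 13.00).
gusset: A = ½·56·52 = 1456.00, centroid at (40.67, 43.33).
ΣA = 8116.00 in², ΣAX̄ = 605150.67 in³, ΣAȲ = 213033.33 in³.
X̄ = 605150.67/8116.00 = 74.56 in; Ȳ = 213033.33/8116.00 = 26.25 in.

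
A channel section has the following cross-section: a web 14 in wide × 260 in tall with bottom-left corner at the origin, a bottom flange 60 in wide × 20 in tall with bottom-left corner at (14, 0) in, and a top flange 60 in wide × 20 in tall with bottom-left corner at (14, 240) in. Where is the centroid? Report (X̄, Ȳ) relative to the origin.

X̄ = 21.70 in, Ȳ = 130.00 in

web: A = 14 × 260 = 3640.00, centroid at (7.00, 130.00).
bottom flange: A = 60 × 20 = 1200.00, centroid at (44.00, 10.00).
top flange: A = 60 × 20 = 1200.00, centroid at (44.00, 250.00).
ΣA = 6040.00 in²
ΣAX̄ = (3640.00)(7.00) + (1200.00)(44.00) + (1200.00)(44.00) = 131080.00 in³
ΣAȲ = (3640.00)(130.00) + (1200.00)(10.00) + (1200.00)(250.00) = 785200.00 in³
X̄ = 131080.00 / 6040.00 = 21.70 in
Ȳ = 785200.00 / 6040.00 = 130.00 in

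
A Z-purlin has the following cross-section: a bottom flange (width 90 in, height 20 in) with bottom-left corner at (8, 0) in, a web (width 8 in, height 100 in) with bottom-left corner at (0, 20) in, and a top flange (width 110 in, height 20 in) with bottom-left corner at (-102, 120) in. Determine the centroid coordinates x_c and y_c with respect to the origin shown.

bottom flange: A = 90 × 20 = 1800.00, centroid at (53.00, 10.00).
web: A = 8 × 100 = 800.00, centroid at (4.00, 70.00).
top flange: A = 110 × 20 = 2200.00, centroid at (-47.00, 130.00).
ΣA = 4800.00 in²
ΣAx_c = (1800.00)(53.00) + (800.00)(4.00) + (2200.00)(-47.00) = -4800.00 in³
ΣAy_c = (1800.00)(10.00) + (800.00)(70.00) + (2200.00)(130.00) = 360000.00 in³
x_c = -4800.00 / 4800.00 = -1.00 in
y_c = 360000.00 / 4800.00 = 75.00 in

x_c = -1.00 in, y_c = 75.00 in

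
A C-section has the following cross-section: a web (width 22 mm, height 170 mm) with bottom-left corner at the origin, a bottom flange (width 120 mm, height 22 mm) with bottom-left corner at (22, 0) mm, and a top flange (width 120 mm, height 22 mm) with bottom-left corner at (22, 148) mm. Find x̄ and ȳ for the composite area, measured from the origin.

x̄ = 52.56 mm, ȳ = 85.00 mm

web: A = 22 × 170 = 3740.00, centroid at (11.00, 85.00).
bottom flange: A = 120 × 22 = 2640.00, centroid at (82.00, 11.00).
top flange: A = 120 × 22 = 2640.00, centroid at (82.00, 159.00).
ΣA = 9020.00 mm², ΣAx̄ = 474100.00 mm³, ΣAȳ = 766700.00 mm³.
x̄ = 474100.00/9020.00 = 52.56 mm; ȳ = 766700.00/9020.00 = 85.00 mm.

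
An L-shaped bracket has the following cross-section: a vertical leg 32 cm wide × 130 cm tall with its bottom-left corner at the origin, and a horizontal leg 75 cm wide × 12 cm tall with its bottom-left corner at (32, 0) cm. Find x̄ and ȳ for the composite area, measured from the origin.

vertical leg: A = 32 × 130 = 4160.00, centroid at (16.00, 65.00).
horizontal leg: A = 75 × 12 = 900.00, centroid at (69.50, 6.00).
ΣA = 5060.00 cm²
ΣAx̄ = (4160.00)(16.00) + (900.00)(69.50) = 129110.00 cm³
ΣAȳ = (4160.00)(65.00) + (900.00)(6.00) = 275800.00 cm³
x̄ = 129110.00 / 5060.00 = 25.52 cm
ȳ = 275800.00 / 5060.00 = 54.51 cm

x̄ = 25.52 cm, ȳ = 54.51 cm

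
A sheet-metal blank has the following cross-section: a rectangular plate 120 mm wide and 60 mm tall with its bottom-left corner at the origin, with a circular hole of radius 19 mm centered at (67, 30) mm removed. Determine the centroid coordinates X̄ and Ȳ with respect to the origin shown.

Part | A | x̄ᵢ | ȳᵢ | A·x̄ᵢ | A·ȳᵢ
plate | 7200.00 | 60.00 | 30.00 | 432000.00 | 216000.00
hole | -1134.11 | 67.00 | 30.00 | -75985.70 | -34023.45
Σ | 6065.89 |  |  | 356014.30 | 181976.55
X̄ = 356014.30 / 6065.89 = 58.69 mm
Ȳ = 181976.55 / 6065.89 = 30.00 mm

X̄ = 58.69 mm, Ȳ = 30.00 mm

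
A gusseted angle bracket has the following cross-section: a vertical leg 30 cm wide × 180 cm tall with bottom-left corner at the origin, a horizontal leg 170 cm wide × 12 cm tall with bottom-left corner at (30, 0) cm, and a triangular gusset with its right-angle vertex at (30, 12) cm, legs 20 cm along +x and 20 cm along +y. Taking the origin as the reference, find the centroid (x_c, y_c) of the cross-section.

Part | A | x̄ᵢ | ȳᵢ | A·x̄ᵢ | A·ȳᵢ
vertical leg | 5400.00 | 15.00 | 90.00 | 81000.00 | 486000.00
horizontal leg | 2040.00 | 115.00 | 6.00 | 234600.00 | 12240.00
gusset | 200.00 | 36.67 | 18.67 | 7333.33 | 3733.33
Σ | 7640.00 |  |  | 322933.33 | 501973.33
x_c = 322933.33 / 7640.00 = 42.27 cm
y_c = 501973.33 / 7640.00 = 65.70 cm

x_c = 42.27 cm, y_c = 65.70 cm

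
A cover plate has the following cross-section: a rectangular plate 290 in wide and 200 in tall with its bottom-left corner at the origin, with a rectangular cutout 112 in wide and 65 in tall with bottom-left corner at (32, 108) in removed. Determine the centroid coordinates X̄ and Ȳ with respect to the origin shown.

plate: A = 290 × 200 = 58000.00, centroid at (145.00, 100.00).
hole: A = −(112 × 65) = -7280.00, centroid at (88.00, 140.50).
ΣA = 50720.00 in²
ΣAX̄ = (58000.00)(145.00) + (-7280.00)(88.00) = 7769360.00 in³
ΣAȲ = (58000.00)(100.00) + (-7280.00)(140.50) = 4777160.00 in³
X̄ = 7769360.00 / 50720.00 = 153.18 in
Ȳ = 4777160.00 / 50720.00 = 94.19 in

X̄ = 153.18 in, Ȳ = 94.19 in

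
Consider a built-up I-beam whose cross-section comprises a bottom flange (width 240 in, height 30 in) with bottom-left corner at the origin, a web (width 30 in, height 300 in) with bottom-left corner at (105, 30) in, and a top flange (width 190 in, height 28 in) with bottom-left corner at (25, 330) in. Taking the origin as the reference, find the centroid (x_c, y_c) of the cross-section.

x_c = 120.00 in, y_c = 165.34 in

bottom flange: A = 240 × 30 = 7200.00, centroid at (120.00, 15.00).
web: A = 30 × 300 = 9000.00, centroid at (120.00, 180.00).
top flange: A = 190 × 28 = 5320.00, centroid at (120.00, 344.00).
ΣA = 21520.00 in²
ΣAx_c = (7200.00)(120.00) + (9000.00)(120.00) + (5320.00)(120.00) = 2582400.00 in³
ΣAy_c = (7200.00)(15.00) + (9000.00)(180.00) + (5320.00)(344.00) = 3558080.00 in³
x_c = 2582400.00 / 21520.00 = 120.00 in
y_c = 3558080.00 / 21520.00 = 165.34 in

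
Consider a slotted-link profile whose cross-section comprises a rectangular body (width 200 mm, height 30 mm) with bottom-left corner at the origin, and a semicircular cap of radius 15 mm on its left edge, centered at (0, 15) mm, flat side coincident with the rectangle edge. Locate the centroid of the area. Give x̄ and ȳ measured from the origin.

rectangular body: A = 200 × 30 = 6000.00, centroid at (100.00, 15.00).
semicircular end: A = ½π·15² = 353.43, centroid at (-6.37, 15.00).
ΣA = 6353.43 mm²
ΣAx̄ = (6000.00)(100.00) + (353.43)(-6.37) = 597750.00 mm³
ΣAȳ = (6000.00)(15.00) + (353.43)(15.00) = 95301.44 mm³
x̄ = 597750.00 / 6353.43 = 94.08 mm
ȳ = 95301.44 / 6353.43 = 15.00 mm

x̄ = 94.08 mm, ȳ = 15.00 mm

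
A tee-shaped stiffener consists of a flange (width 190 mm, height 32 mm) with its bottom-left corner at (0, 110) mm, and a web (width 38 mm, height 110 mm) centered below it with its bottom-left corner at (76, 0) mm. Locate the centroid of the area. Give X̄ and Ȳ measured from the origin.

web: A = 38 × 110 = 4180.00, centroid at (95.00, 55.00).
flange: A = 190 × 32 = 6080.00, centroid at (95.00, 126.00).
ΣA = 10260.00 mm², ΣAX̄ = 974700.00 mm³, ΣAȲ = 995980.00 mm³.
X̄ = 974700.00/10260.00 = 95.00 mm; Ȳ = 995980.00/10260.00 = 97.07 mm.

X̄ = 95.00 mm, Ȳ = 97.07 mm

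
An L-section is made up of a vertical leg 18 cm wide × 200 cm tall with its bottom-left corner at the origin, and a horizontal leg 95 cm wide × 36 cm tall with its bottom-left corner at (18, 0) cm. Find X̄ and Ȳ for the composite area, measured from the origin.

X̄ = 36.53 cm, Ȳ = 60.05 cm

Part | A | x̄ᵢ | ȳᵢ | A·x̄ᵢ | A·ȳᵢ
vertical leg | 3600.00 | 9.00 | 100.00 | 32400.00 | 360000.00
horizontal leg | 3420.00 | 65.50 | 18.00 | 224010.00 | 61560.00
Σ | 7020.00 |  |  | 256410.00 | 421560.00
X̄ = 256410.00 / 7020.00 = 36.53 cm
Ȳ = 421560.00 / 7020.00 = 60.05 cm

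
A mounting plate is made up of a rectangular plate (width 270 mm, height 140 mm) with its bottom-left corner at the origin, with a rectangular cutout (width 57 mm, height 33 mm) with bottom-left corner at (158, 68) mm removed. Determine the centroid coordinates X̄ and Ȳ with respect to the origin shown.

plate: A = 270 × 140 = 37800.00, centroid at (135.00, 70.00).
hole: A = −(57 × 33) = -1881.00, centroid at (186.50, 84.50).
ΣA = 35919.00 mm²
ΣAX̄ = (37800.00)(135.00) + (-1881.00)(186.50) = 4752193.50 mm³
ΣAȲ = (37800.00)(70.00) + (-1881.00)(84.50) = 2487055.50 mm³
X̄ = 4752193.50 / 35919.00 = 132.30 mm
Ȳ = 2487055.50 / 35919.00 = 69.24 mm

X̄ = 132.30 mm, Ȳ = 69.24 mm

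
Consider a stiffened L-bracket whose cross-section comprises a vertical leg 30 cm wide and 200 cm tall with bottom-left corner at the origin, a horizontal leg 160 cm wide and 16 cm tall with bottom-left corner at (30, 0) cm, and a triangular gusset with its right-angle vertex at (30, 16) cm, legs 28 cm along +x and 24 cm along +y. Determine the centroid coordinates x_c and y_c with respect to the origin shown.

vertical leg: A = 30 × 200 = 6000.00, centroid at (15.00, 100.00).
horizontal leg: A = 160 × 16 = 2560.00, centroid at (110.00, 8.00).
gusset: A = ½·28·24 = 336.00, centroid at (39.33, 24.00).
ΣA = 8896.00 cm²
ΣAx_c = (6000.00)(15.00) + (2560.00)(110.00) + (336.00)(39.33) = 384816.00 cm³
ΣAy_c = (6000.00)(100.00) + (2560.00)(8.00) + (336.00)(24.00) = 628544.00 cm³
x_c = 384816.00 / 8896.00 = 43.26 cm
y_c = 628544.00 / 8896.00 = 70.65 cm

x_c = 43.26 cm, y_c = 70.65 cm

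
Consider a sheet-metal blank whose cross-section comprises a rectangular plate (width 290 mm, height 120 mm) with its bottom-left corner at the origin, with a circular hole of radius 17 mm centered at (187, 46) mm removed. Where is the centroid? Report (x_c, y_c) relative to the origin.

x_c = 143.87 mm, y_c = 60.38 mm

plate: A = 290 × 120 = 34800.00, centroid at (145.00, 60.00).
hole: A = −π·17² = -907.92, centroid at (187.00, 46.00).
ΣA = 33892.08 mm²
ΣAx_c = (34800.00)(145.00) + (-907.92)(187.00) = 4876218.91 mm³
ΣAy_c = (34800.00)(60.00) + (-907.92)(46.00) = 2046235.67 mm³
x_c = 4876218.91 / 33892.08 = 143.87 mm
y_c = 2046235.67 / 33892.08 = 60.38 mm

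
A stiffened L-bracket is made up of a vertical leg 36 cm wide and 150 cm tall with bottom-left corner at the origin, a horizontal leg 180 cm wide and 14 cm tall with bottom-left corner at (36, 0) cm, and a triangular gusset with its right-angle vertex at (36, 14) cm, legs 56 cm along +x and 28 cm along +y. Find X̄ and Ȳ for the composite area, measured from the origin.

vertical leg: A = 36 × 150 = 5400.00, centroid at (18.00, 75.00).
horizontal leg: A = 180 × 14 = 2520.00, centroid at (126.00, 7.00).
gusset: A = ½·56·28 = 784.00, centroid at (54.67, 23.33).
ΣA = 8704.00 cm²
ΣAX̄ = (5400.00)(18.00) + (2520.00)(126.00) + (784.00)(54.67) = 457578.67 cm³
ΣAȲ = (5400.00)(75.00) + (2520.00)(7.00) + (784.00)(23.33) = 440933.33 cm³
X̄ = 457578.67 / 8704.00 = 52.57 cm
Ȳ = 440933.33 / 8704.00 = 50.66 cm

X̄ = 52.57 cm, Ȳ = 50.66 cm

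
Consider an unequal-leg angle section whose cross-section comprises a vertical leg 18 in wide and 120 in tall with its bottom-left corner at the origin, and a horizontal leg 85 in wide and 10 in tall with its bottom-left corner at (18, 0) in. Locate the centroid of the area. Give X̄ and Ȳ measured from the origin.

X̄ = 23.54 in, Ȳ = 44.47 in

vertical leg: A = 18 × 120 = 2160.00, centroid at (9.00, 60.00).
horizontal leg: A = 85 × 10 = 850.00, centroid at (60.50, 5.00).
ΣA = 3010.00 in², ΣAX̄ = 70865.00 in³, ΣAȲ = 133850.00 in³.
X̄ = 70865.00/3010.00 = 23.54 in; Ȳ = 133850.00/3010.00 = 44.47 in.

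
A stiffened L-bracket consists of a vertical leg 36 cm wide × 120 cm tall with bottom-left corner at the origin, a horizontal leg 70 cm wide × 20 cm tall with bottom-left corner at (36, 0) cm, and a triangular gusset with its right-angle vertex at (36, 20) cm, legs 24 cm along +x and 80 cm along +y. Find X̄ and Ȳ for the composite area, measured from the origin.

X̄ = 32.84 cm, Ȳ = 47.60 cm

vertical leg: A = 36 × 120 = 4320.00, centroid at (18.00, 60.00).
horizontal leg: A = 70 × 20 = 1400.00, centroid at (71.00, 10.00).
gusset: A = ½·24·80 = 960.00, centroid at (44.00, 46.67).
ΣA = 6680.00 cm²
ΣAX̄ = (4320.00)(18.00) + (1400.00)(71.00) + (960.00)(44.00) = 219400.00 cm³
ΣAȲ = (4320.00)(60.00) + (1400.00)(10.00) + (960.00)(46.67) = 318000.00 cm³
X̄ = 219400.00 / 6680.00 = 32.84 cm
Ȳ = 318000.00 / 6680.00 = 47.60 cm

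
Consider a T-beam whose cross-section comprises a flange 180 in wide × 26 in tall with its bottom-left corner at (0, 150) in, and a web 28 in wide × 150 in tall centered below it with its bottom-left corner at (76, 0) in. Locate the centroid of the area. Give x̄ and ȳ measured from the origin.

x̄ = 90.00 in, ȳ = 121.38 in

web: A = 28 × 150 = 4200.00, centroid at (90.00, 75.00).
flange: A = 180 × 26 = 4680.00, centroid at (90.00, 163.00).
ΣA = 8880.00 in², ΣAx̄ = 799200.00 in³, ΣAȳ = 1077840.00 in³.
x̄ = 799200.00/8880.00 = 90.00 in; ȳ = 1077840.00/8880.00 = 121.38 in.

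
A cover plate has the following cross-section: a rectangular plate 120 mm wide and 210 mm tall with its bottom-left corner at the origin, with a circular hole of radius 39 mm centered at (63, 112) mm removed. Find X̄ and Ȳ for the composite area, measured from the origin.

plate: A = 120 × 210 = 25200.00, centroid at (60.00, 105.00).
hole: A = −π·39² = -4778.36, centroid at (63.00, 112.00).
ΣA = 20421.64 mm²
ΣAX̄ = (25200.00)(60.00) + (-4778.36)(63.00) = 1210963.17 mm³
ΣAȲ = (25200.00)(105.00) + (-4778.36)(112.00) = 2110823.41 mm³
X̄ = 1210963.17 / 20421.64 = 59.30 mm
Ȳ = 2110823.41 / 20421.64 = 103.36 mm

X̄ = 59.30 mm, Ȳ = 103.36 mm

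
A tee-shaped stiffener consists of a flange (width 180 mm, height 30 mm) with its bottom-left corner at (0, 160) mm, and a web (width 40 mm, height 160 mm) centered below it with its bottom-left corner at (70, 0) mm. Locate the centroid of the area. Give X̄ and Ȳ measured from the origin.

X̄ = 90.00 mm, Ȳ = 123.47 mm

web: A = 40 × 160 = 6400.00, centroid at (90.00, 80.00).
flange: A = 180 × 30 = 5400.00, centroid at (90.00, 175.00).
ΣA = 11800.00 mm², ΣAX̄ = 1062000.00 mm³, ΣAȲ = 1457000.00 mm³.
X̄ = 1062000.00/11800.00 = 90.00 mm; Ȳ = 1457000.00/11800.00 = 123.47 mm.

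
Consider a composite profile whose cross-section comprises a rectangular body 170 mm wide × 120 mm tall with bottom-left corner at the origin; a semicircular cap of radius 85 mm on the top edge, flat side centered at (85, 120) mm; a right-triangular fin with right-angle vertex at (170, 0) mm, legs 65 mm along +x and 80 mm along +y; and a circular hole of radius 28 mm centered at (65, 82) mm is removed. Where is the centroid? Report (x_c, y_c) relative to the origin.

rectangular body: A = 170 × 120 = 20400.00, centroid at (85.00, 60.00).
semicircular top: A = ½π·85² = 11349.00, centroid at (85.00, 156.08).
triangular fin: A = ½·65·80 = 2600.00, centroid at (191.67, 26.67).
hole: A = −π·28² = -2463.01, centroid at (65.00, 82.00).
ΣA = 31885.99 mm², ΣAx_c = 3036903.07 mm³, ΣAy_c = 2862663.71 mm³.
x_c = 3036903.07/31885.99 = 95.24 mm; y_c = 2862663.71/31885.99 = 89.78 mm.

x_c = 95.24 mm, y_c = 89.78 mm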